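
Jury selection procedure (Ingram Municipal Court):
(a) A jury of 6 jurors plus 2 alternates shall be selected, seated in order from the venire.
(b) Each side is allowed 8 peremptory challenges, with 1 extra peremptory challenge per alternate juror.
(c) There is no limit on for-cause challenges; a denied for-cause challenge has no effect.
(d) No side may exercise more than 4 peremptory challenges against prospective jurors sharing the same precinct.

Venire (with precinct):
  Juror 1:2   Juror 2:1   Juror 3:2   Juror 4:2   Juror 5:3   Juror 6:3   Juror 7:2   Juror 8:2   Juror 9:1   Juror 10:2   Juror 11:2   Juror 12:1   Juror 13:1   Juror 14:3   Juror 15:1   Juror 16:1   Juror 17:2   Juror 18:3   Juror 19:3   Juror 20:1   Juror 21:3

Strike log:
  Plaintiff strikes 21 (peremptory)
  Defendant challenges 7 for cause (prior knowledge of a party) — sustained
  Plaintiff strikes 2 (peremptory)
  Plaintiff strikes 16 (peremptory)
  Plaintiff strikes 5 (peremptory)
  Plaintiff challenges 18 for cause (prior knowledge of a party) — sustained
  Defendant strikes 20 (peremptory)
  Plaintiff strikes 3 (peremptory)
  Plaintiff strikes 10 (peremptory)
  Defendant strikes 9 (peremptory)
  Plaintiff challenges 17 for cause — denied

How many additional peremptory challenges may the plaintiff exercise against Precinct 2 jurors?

Plaintiff peremptories so far: #21, #2, #16, #5, #3, #10 — 6 of 10 used, 4 left overall.
Against Precinct 2: #3, #10 — 2 used; per-precinct cap 4 leaves 2.
Binding limit: min(4, 2) = 2.

2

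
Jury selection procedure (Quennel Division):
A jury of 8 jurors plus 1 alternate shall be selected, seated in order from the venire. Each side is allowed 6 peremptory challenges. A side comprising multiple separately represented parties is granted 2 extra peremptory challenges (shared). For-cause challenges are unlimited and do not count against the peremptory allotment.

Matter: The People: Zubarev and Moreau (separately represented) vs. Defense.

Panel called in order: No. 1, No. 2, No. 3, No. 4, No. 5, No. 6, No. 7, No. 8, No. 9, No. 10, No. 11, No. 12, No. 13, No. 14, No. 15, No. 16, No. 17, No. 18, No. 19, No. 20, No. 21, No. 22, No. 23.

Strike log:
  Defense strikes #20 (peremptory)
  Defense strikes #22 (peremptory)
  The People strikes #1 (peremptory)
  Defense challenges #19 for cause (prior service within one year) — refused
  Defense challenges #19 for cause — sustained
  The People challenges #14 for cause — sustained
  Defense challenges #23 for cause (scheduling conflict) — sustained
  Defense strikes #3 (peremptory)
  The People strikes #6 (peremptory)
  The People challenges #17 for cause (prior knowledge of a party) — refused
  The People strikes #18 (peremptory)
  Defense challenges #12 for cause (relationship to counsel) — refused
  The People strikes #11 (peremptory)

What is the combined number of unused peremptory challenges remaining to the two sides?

7

The People allotment: 6 base + 2 multi-party = 8. Defense allotment: 6.
The People peremptories used: #1, #6, #18, #11 — 4 (for-cause on #14, #17 don't count).
Defense peremptories used: #20, #22, #3 — 3 (for-cause on #19, #19, #23, #12 don't count).
Remaining: (8 − 4) + (6 − 3) = 7.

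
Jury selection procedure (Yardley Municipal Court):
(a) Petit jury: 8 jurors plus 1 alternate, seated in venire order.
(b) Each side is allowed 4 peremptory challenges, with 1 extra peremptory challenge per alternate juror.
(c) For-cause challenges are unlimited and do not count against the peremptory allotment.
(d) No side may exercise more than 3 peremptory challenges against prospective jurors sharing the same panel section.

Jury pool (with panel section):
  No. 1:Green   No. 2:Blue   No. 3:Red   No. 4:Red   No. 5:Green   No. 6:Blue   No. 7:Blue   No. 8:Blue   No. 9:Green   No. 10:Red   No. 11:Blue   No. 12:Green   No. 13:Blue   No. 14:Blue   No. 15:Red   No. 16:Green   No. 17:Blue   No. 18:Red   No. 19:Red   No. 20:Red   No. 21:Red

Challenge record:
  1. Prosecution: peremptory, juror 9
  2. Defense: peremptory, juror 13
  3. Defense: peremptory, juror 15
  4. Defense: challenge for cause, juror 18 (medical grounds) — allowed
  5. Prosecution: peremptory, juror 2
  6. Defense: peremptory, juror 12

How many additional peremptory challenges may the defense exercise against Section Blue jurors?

2

Defense peremptories so far: #13, #15, #12 — 3 of 5 used, 2 left overall.
Against Section Blue: #13 — 1 used; per-section cap 3 leaves 2.
Binding limit: min(2, 2) = 2.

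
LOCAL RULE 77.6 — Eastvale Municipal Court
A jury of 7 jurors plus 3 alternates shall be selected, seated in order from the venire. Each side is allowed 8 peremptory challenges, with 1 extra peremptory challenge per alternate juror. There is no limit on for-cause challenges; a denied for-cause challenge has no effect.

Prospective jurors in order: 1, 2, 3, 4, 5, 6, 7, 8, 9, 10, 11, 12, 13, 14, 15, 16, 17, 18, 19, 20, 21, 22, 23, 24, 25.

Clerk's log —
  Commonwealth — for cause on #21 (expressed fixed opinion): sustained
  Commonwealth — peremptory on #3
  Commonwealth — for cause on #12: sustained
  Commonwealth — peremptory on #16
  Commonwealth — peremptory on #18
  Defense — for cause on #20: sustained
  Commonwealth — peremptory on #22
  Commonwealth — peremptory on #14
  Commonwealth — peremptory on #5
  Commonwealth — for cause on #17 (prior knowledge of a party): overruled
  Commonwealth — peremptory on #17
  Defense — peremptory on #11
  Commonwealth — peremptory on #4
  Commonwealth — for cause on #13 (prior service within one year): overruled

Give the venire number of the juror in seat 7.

Removed: #3, #4, #5, #11, #12, #14, #16, #17, #18, #20, #21, #22. (#13 stays — for-cause denied.)
Filling seats in venire order through position 7: #1, #2, #6, #7, #8, #9, #10.
So seat 7 is #10.

10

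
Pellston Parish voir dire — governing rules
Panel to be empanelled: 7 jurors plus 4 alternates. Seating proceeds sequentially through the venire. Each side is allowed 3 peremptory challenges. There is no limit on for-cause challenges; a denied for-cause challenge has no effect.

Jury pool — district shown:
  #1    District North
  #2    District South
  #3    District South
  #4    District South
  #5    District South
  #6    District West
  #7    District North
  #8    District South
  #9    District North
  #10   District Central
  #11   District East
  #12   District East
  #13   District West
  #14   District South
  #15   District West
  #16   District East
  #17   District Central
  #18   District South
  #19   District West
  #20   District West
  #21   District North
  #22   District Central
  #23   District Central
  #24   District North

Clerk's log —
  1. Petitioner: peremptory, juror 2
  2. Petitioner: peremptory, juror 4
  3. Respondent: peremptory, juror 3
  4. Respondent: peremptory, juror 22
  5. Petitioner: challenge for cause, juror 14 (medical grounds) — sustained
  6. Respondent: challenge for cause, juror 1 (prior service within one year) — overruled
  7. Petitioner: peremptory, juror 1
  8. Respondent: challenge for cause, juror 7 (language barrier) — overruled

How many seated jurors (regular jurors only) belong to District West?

Removed: #1, #2, #3, #4, #14, #22.
Seated jurors 1–7: #5, #6, #7, #8, #9, #10, #11 (alternates #12, #13, #15, #16 not counted).
Of those, in District West: #6 → 1.

1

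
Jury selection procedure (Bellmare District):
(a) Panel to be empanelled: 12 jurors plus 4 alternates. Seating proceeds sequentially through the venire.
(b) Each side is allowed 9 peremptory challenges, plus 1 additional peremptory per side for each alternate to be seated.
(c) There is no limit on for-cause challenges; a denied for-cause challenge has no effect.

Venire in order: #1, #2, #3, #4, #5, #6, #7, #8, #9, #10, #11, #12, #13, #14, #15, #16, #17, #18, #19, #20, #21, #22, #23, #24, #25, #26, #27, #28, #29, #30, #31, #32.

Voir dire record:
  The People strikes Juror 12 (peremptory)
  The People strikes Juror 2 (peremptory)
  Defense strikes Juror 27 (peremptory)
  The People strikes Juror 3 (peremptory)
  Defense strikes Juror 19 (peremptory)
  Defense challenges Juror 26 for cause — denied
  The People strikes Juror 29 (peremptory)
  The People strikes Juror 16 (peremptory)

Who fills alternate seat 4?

Removed: #2, #3, #12, #16, #19, #27, #29. (#26 stays — for-cause denied.)
Seating in order: seats 1–12 → #1, #4, #5, #6, #7, #8, #9, #10, #11, #13, #14, #15; alternates → #17, #18, #20, #21.
So alternate 4 is #21.

21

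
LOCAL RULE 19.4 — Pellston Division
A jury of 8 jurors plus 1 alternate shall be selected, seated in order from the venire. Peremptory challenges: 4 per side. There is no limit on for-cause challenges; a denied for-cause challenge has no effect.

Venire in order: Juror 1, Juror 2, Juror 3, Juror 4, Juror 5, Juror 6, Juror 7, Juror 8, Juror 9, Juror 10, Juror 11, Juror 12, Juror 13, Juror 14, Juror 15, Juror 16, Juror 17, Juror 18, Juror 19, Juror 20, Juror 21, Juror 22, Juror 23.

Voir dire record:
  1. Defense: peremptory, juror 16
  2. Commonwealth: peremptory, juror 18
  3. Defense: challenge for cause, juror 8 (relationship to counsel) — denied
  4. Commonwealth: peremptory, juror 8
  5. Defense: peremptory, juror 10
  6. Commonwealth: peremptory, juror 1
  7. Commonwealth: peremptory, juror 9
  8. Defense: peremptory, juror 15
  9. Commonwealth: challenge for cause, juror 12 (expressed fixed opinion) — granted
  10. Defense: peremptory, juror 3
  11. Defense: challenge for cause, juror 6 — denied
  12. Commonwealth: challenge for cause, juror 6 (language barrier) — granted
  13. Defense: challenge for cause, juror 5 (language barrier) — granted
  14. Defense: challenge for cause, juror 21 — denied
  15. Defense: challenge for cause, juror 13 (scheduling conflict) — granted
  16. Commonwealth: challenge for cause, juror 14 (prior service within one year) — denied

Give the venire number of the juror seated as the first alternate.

Removed: #1, #3, #5, #6, #8, #9, #10, #12, #13, #15, #16, #18. (#14, #21 stay — for-cause denied.)
Filling seats in venire order through position 9: #2, #4, #7, #11, #14, #17, #19, #20, #21.
So alternate 1 is #21.

21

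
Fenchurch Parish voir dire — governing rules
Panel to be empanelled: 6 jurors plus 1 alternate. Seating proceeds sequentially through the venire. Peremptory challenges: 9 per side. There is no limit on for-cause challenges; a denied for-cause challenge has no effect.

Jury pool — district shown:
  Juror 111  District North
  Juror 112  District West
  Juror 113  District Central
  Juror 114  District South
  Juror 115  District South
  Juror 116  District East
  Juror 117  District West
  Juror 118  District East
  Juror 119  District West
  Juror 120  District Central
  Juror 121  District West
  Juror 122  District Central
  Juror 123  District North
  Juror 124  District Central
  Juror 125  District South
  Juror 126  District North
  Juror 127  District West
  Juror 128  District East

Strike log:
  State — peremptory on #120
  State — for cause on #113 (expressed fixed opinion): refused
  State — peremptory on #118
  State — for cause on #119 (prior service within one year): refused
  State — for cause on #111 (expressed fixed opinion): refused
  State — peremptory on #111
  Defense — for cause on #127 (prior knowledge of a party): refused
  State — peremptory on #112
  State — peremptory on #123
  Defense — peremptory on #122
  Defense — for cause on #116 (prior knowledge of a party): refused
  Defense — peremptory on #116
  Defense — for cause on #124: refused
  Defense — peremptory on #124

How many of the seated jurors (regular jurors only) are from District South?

Removed: #111, #112, #116, #118, #120, #122, #123, #124.
Seated jurors 1–6: #113, #114, #115, #117, #119, #121 (alternates #125 not counted).
Of those, in District South: #114, #115 → 2.

2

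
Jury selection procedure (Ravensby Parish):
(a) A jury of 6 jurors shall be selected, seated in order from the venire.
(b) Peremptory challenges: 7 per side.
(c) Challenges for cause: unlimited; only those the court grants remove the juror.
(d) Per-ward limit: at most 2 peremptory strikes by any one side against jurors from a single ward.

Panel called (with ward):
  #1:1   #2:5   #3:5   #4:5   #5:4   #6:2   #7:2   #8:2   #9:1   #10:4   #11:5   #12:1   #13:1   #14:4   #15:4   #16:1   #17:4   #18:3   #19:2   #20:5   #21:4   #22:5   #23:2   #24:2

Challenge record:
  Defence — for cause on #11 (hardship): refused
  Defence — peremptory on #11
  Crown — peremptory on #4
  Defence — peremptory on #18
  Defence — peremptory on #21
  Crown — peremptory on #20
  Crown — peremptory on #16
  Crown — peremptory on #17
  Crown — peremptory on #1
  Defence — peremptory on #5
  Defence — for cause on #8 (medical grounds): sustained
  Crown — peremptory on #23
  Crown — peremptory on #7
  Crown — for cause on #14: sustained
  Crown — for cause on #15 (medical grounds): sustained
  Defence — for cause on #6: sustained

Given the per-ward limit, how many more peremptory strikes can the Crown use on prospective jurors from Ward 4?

0

Crown peremptories so far: #4, #20, #16, #17, #1, #23, #7 — 7 of 7 used, 0 left overall.
Against Ward 4: #17 — 1 used; per-ward cap 2 leaves 1.
Binding limit: min(0, 1) = 0.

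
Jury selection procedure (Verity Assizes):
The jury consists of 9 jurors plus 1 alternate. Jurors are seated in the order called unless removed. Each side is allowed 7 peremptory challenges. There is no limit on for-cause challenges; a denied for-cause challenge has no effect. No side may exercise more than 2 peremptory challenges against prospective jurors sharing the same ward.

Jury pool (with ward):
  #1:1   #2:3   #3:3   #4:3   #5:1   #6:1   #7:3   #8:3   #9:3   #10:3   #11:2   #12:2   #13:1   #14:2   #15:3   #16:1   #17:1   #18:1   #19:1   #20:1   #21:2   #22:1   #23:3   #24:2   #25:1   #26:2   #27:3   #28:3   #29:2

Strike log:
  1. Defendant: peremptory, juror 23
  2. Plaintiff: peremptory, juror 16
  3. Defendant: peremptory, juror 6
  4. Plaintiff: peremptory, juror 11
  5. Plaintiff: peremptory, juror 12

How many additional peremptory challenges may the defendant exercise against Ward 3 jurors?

Defendant peremptories so far: #23, #6 — 2 of 7 used, 5 left overall.
Against Ward 3: #23 — 1 used; per-ward cap 2 leaves 1.
Binding limit: min(5, 1) = 1.

1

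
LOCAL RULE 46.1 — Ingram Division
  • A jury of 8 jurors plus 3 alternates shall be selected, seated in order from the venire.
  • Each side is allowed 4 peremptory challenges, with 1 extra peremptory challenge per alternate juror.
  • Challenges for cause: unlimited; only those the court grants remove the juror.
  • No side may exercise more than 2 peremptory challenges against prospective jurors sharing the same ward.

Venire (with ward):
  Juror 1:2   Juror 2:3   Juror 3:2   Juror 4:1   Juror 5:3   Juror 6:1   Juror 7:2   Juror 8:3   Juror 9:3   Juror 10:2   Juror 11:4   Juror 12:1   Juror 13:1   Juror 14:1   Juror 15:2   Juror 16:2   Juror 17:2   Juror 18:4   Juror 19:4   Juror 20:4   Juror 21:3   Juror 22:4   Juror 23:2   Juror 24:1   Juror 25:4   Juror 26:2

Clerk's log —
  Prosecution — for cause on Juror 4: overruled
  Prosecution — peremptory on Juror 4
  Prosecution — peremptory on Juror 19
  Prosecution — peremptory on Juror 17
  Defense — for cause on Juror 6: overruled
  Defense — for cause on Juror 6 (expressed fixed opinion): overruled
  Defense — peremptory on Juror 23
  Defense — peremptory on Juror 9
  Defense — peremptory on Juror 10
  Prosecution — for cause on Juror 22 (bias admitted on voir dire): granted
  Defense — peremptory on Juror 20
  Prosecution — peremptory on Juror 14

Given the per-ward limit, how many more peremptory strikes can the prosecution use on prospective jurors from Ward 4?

Prosecution peremptories so far: #4, #19, #17, #14 — 4 of 7 used, 3 left overall.
Against Ward 4: #19 — 1 used; per-ward cap 2 leaves 1.
Binding limit: min(3, 1) = 1.

1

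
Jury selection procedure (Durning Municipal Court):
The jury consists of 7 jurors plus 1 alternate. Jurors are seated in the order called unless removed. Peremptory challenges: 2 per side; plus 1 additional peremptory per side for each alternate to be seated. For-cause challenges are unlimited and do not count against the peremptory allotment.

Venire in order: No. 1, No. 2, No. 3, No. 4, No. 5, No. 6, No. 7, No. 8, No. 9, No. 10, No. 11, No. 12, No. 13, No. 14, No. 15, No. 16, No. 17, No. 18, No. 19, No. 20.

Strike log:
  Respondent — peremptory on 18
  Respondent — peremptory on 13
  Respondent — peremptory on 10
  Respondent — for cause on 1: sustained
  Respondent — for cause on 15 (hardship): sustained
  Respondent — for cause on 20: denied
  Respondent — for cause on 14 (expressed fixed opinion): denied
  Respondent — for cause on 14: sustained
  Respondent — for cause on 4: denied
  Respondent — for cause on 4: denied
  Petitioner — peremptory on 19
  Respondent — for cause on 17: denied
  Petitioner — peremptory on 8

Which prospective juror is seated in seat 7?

Removed: #1, #8, #10, #13, #14, #15, #18, #19. (#4, #17, #20 stay — for-cause denied.)
Filling seats in venire order through position 7: #2, #3, #4, #5, #6, #7, #9.
So seat 7 is #9.

9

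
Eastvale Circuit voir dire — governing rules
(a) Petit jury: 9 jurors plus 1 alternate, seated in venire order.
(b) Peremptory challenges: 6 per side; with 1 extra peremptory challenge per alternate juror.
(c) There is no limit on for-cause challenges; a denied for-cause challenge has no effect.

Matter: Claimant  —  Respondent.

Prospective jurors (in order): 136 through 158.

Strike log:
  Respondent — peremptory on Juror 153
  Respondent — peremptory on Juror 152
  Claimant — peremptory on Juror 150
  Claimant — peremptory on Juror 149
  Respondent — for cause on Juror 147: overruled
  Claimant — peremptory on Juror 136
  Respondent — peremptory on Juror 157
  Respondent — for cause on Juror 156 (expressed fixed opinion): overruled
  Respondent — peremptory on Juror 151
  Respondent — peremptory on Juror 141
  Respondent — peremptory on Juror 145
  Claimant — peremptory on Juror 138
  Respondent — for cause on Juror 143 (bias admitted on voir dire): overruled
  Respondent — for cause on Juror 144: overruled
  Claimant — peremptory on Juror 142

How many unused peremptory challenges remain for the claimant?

2

Claimant allotment: 6 base + 1 × 1 alternate = 7.
Claimant peremptories used: #150, #149, #136, #138, #142 — 5.
Remaining: 7 − 5 = 2.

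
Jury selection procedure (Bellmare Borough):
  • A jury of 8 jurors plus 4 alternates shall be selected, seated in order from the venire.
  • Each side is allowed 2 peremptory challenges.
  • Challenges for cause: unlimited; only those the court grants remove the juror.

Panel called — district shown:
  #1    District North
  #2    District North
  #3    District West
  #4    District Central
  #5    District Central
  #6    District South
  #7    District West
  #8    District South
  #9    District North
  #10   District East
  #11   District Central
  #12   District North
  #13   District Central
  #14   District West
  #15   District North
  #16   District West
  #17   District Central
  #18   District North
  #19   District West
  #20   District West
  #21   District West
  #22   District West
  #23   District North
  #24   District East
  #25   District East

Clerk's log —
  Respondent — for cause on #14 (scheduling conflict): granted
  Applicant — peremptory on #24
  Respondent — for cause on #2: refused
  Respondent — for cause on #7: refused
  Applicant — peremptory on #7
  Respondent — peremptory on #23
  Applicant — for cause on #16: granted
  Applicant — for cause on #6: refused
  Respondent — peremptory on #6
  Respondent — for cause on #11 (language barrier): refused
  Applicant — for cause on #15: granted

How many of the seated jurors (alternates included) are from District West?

Removed: #6, #7, #14, #15, #16, #23, #24.
Seated (12 incl. alternates): #1, #2, #3, #4, #5, #8, #9, #10, #11, #12, #13, #17.
Of those, in District West: #3 → 1.

1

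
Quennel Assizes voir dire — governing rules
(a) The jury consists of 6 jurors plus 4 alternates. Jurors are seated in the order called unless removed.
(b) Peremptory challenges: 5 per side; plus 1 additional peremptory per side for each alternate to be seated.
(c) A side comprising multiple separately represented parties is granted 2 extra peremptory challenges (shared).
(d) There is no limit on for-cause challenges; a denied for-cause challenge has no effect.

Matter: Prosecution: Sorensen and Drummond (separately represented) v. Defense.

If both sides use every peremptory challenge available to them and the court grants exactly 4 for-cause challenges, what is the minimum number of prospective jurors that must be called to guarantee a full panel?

Seats to fill: 6 + 4 alternates = 10.
Peremptories — Prosecution: 5 + 1×4 + 2 = 11; Defense: 5 + 1×4 = 9; total 20.
For-cause removals: 4.
Minimum venire: 10 + 20 + 4 = 34.

34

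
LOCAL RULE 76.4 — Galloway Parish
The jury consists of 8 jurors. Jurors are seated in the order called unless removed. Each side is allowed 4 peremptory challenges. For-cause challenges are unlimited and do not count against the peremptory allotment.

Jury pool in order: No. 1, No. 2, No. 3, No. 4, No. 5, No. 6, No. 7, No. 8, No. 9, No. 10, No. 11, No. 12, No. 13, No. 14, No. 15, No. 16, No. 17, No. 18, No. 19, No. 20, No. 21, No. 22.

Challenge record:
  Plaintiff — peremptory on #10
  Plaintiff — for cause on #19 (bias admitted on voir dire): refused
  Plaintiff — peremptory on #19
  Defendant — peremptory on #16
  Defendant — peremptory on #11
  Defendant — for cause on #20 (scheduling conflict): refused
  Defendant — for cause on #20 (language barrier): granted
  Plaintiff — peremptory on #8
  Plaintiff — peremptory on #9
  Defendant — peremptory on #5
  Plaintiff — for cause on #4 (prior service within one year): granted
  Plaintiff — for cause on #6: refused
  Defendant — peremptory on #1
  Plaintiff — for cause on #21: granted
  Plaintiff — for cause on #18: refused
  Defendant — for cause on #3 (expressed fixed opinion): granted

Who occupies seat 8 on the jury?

Removed: #1, #3, #4, #5, #8, #9, #10, #11, #16, #19, #20, #21. (#6, #18 stay — for-cause denied.)
Seating in order: seats 1–8 → #2, #6, #7, #12, #13, #14, #15, #17.
So seat 8 is #17.

17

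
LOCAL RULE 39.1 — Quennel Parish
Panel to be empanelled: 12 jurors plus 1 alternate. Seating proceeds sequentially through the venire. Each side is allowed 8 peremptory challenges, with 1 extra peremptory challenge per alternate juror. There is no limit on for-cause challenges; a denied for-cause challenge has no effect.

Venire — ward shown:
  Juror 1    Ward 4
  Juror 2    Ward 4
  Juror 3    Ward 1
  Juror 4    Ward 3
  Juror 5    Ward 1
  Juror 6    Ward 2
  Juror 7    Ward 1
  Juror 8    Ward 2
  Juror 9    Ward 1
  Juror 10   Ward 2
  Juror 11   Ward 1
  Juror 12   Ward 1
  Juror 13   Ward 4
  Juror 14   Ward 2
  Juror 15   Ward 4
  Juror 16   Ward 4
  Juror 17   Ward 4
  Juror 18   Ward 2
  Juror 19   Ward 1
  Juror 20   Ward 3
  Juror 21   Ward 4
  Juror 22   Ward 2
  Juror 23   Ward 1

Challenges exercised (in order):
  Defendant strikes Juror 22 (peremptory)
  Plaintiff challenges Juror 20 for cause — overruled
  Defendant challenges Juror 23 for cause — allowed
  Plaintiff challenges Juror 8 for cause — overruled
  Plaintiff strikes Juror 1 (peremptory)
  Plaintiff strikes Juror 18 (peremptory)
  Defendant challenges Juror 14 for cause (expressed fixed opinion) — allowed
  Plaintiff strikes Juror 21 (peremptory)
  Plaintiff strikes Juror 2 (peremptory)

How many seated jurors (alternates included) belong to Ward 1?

Removed: #1, #2, #14, #18, #21, #22, #23.
Seated (13 incl. alternates): #3, #4, #5, #6, #7, #8, #9, #10, #11, #12, #13, #15, #16.
Of those, in Ward 1: #3, #5, #7, #9, #11, #12 → 6.

6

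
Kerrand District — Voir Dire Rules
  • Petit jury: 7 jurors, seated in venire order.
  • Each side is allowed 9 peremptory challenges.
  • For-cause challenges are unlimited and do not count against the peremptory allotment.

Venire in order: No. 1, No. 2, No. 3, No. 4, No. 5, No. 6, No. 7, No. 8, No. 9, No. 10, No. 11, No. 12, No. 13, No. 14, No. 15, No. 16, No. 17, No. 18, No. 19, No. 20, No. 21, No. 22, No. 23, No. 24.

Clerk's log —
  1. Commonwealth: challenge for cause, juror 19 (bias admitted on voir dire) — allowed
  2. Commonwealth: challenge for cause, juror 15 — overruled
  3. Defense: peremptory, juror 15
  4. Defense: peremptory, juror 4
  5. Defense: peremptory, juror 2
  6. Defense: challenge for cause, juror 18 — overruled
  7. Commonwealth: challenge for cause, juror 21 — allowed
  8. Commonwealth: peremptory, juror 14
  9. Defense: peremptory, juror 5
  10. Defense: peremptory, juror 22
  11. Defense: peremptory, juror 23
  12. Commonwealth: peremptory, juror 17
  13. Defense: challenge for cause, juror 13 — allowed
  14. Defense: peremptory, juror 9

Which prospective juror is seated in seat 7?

Removed: #2, #4, #5, #9, #13, #14, #15, #17, #19, #21, #22, #23. (#18 stays — for-cause denied.)
Seating in order: seats 1–7 → #1, #3, #6, #7, #8, #10, #11.
So seat 7 is #11.

11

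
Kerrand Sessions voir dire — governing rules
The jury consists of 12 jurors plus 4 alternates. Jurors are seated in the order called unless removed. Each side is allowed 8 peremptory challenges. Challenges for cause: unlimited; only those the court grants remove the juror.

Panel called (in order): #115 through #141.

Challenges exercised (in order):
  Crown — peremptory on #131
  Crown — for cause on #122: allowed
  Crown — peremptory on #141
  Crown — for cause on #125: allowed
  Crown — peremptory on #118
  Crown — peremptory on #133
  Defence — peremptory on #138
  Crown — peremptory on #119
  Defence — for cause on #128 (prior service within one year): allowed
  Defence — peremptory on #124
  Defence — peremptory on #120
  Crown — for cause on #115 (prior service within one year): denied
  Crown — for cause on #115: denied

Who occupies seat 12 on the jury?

135

Removed: #118, #119, #120, #122, #124, #125, #128, #131, #133, #138, #141. (#115 stays — for-cause denied.)
Seating in order: seats 1–12 → #115, #116, #117, #121, #123, #126, #127, #129, #130, #132, #134, #135; alternates → #136, #137, #139, #140.
So seat 12 is #135.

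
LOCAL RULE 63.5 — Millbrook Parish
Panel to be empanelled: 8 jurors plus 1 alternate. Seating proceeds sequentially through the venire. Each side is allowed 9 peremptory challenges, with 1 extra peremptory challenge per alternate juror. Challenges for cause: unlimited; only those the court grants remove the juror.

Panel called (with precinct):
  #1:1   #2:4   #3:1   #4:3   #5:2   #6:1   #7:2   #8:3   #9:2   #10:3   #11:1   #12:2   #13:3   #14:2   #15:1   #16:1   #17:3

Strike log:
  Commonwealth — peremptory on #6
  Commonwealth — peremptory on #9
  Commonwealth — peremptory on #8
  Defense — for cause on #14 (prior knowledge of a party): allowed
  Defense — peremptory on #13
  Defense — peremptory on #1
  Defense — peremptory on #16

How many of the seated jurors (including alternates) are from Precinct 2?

Removed: #1, #6, #8, #9, #13, #14, #16.
Seated (9 incl. alternates): #2, #3, #4, #5, #7, #10, #11, #12, #15.
Of those, in Precinct 2: #5, #7, #12 → 3.

3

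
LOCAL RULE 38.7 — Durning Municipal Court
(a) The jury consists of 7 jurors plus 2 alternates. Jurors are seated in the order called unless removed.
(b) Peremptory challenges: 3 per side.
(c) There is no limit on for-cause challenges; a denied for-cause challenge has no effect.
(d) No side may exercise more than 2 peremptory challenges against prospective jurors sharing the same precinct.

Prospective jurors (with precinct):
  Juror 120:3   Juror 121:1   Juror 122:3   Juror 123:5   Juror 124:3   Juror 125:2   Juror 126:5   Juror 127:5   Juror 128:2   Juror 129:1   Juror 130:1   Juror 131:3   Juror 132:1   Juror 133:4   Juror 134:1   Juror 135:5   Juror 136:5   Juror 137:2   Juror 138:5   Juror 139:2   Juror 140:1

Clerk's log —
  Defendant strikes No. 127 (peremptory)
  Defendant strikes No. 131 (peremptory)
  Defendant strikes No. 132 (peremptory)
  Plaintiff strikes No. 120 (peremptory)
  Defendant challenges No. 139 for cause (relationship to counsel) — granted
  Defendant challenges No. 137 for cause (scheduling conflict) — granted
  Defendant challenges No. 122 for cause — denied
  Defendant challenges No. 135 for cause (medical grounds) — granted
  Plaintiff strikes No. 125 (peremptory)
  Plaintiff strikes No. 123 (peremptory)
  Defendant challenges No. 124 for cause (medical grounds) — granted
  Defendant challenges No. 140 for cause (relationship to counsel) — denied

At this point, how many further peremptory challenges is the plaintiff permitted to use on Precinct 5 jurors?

Plaintiff peremptories so far: #120, #125, #123 — 3 of 3 used, 0 left overall.
Against Precinct 5: #123 — 1 used; per-precinct cap 2 leaves 1.
Binding limit: min(0, 1) = 0.

0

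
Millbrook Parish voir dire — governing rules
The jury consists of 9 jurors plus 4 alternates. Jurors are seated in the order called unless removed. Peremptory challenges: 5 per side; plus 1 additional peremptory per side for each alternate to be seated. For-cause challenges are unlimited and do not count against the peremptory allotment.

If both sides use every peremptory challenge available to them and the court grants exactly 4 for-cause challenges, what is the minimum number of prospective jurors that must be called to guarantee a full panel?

35

Seats to fill: 9 + 4 alternates = 13.
Peremptories: 5 + 1×4 = 9 per side × 2 sides = 18.
For-cause removals: 4.
Minimum venire: 13 + 18 + 4 = 35.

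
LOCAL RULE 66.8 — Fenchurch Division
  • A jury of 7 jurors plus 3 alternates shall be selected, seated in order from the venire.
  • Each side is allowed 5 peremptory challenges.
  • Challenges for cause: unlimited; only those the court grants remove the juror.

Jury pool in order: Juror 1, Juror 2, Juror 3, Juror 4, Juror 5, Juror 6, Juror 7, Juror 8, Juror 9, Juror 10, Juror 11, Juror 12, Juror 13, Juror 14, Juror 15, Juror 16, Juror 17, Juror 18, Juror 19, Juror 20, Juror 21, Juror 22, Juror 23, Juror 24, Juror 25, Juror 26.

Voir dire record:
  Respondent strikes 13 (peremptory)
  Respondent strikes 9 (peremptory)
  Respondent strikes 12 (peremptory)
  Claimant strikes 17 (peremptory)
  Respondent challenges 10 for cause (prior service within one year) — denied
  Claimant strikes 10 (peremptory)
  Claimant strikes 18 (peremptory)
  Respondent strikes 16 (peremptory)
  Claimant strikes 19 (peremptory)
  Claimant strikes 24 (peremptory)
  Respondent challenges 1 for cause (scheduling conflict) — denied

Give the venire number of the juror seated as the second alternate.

Removed: #9, #10, #12, #13, #16, #17, #18, #19, #24. (#1 stays — for-cause denied.)
Seating in order: seats 1–7 → #1, #2, #3, #4, #5, #6, #7; alternates → #8, #11, #14.
So alternate 2 is #11.

11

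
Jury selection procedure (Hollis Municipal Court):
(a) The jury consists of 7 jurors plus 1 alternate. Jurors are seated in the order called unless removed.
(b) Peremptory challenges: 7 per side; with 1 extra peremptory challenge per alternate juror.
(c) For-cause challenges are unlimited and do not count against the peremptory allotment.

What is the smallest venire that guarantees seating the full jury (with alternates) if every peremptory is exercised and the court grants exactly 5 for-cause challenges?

29

Seats to fill: 7 + 1 alternates = 8.
Peremptories: 7 + 1×1 = 8 per side × 2 sides = 16.
For-cause removals: 5.
Minimum venire: 8 + 16 + 5 = 29.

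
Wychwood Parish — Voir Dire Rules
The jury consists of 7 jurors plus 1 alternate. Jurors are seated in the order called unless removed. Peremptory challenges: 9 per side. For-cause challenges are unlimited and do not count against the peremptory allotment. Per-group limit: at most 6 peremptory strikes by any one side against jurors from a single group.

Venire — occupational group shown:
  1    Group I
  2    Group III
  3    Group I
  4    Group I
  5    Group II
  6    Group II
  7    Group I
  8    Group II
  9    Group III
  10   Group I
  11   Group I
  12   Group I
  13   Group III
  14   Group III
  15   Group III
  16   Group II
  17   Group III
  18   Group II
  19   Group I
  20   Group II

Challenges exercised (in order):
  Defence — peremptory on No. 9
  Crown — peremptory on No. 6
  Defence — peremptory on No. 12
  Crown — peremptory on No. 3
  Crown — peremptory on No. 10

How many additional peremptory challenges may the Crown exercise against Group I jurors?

4

Crown peremptories so far: #6, #3, #10 — 3 of 9 used, 6 left overall.
Against Group I: #3, #10 — 2 used; per-group cap 6 leaves 4.
Binding limit: min(6, 4) = 4.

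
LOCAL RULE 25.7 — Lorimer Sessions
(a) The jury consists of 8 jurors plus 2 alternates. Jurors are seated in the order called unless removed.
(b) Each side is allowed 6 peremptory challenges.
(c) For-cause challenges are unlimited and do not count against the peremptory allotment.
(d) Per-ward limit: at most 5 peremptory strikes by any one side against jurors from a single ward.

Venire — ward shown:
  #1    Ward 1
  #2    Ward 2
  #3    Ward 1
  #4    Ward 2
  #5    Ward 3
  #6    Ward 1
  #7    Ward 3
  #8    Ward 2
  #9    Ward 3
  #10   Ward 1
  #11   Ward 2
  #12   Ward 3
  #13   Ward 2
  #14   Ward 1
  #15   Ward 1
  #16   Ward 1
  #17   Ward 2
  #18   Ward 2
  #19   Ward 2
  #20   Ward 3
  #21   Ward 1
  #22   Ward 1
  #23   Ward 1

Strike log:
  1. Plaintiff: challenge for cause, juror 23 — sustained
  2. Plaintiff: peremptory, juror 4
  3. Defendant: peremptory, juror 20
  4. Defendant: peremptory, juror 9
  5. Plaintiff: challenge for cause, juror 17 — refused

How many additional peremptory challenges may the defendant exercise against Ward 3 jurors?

3

Defendant peremptories so far: #20, #9 — 2 of 6 used, 4 left overall.
Against Ward 3: #20, #9 — 2 used; per-ward cap 5 leaves 3.
Binding limit: min(4, 3) = 3.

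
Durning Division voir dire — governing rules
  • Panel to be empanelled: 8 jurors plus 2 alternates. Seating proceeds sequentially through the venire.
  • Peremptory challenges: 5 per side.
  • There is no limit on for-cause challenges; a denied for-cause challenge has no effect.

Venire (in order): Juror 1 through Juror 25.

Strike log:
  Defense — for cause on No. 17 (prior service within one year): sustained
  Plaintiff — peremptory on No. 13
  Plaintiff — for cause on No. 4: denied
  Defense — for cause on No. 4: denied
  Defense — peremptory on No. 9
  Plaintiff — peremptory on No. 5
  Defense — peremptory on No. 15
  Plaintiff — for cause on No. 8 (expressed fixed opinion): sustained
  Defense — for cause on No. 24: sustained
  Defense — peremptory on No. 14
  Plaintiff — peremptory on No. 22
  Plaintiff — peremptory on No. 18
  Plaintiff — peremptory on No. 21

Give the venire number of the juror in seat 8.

11

Removed: #5, #8, #9, #13, #14, #15, #17, #18, #21, #22, #24. (#4 stays — for-cause denied.)
Seating in order: seats 1–8 → #1, #2, #3, #4, #6, #7, #10, #11; alternates → #12, #16.
So seat 8 is #11.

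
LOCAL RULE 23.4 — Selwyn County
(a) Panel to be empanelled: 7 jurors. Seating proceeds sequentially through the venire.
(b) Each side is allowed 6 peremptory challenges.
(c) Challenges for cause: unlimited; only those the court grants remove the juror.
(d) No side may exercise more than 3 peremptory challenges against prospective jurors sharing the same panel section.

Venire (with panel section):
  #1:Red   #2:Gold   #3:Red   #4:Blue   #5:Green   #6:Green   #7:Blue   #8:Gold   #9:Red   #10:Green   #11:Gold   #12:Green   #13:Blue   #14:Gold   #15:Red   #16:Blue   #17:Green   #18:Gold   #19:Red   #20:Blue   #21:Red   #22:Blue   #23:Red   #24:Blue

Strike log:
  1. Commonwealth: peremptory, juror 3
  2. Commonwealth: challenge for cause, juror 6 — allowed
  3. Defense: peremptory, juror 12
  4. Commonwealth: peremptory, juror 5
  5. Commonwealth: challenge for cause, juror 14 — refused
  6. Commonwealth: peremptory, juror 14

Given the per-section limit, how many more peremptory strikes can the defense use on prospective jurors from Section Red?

Defense peremptories so far: #12 — 1 of 6 used, 5 left overall.
Against Section Red: none yet — per-section cap 3 leaves 3.
Binding limit: min(5, 3) = 3.

3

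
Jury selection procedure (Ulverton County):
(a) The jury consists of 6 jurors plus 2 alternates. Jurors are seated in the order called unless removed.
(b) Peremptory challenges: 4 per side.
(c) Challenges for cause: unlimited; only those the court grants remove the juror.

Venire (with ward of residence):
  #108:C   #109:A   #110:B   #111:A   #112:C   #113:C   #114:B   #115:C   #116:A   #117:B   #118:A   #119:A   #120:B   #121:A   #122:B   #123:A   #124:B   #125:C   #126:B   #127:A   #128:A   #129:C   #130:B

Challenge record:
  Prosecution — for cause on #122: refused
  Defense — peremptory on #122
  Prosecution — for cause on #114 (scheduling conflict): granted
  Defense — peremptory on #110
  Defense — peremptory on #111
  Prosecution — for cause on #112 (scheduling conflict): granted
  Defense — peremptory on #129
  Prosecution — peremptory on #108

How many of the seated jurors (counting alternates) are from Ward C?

Removed: #108, #110, #111, #112, #114, #122, #129.
Seated (8 incl. alternates): #109, #113, #115, #116, #117, #118, #119, #120.
Of those, in Ward C: #113, #115 → 2.

2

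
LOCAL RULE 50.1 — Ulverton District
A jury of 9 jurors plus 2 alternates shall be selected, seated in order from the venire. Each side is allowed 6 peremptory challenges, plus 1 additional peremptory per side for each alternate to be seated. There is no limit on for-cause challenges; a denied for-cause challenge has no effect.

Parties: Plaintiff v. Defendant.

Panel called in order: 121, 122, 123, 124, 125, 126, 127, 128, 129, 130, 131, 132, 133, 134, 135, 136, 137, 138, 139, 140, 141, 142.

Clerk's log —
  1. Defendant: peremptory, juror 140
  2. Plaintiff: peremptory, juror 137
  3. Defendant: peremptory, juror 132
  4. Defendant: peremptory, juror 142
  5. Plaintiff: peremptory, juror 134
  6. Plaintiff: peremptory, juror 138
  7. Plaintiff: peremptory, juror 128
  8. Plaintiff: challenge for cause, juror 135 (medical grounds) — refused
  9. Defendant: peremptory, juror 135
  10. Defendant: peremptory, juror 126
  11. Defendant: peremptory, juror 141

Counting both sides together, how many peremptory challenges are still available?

6

Plaintiff allotment: 6 base + 1 × 2 alternates = 8. Defendant allotment: 6 base + 1 × 2 alternates = 8.
Plaintiff peremptories used: #137, #134, #138, #128 — 4 (the for-cause on #135 doesn't count).
Defendant peremptories used: #140, #132, #142, #135, #126, #141 — 6.
Remaining: (8 − 4) + (8 − 6) = 6.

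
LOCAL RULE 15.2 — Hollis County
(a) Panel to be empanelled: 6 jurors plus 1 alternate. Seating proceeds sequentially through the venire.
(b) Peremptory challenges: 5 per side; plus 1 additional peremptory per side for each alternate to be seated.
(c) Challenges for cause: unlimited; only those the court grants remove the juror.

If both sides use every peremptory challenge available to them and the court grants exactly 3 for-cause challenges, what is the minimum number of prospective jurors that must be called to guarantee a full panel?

22

Seats to fill: 6 + 1 alternates = 7.
Peremptories: 5 + 1×1 = 6 per side × 2 sides = 12.
For-cause removals: 3.
Minimum venire: 7 + 12 + 3 = 22.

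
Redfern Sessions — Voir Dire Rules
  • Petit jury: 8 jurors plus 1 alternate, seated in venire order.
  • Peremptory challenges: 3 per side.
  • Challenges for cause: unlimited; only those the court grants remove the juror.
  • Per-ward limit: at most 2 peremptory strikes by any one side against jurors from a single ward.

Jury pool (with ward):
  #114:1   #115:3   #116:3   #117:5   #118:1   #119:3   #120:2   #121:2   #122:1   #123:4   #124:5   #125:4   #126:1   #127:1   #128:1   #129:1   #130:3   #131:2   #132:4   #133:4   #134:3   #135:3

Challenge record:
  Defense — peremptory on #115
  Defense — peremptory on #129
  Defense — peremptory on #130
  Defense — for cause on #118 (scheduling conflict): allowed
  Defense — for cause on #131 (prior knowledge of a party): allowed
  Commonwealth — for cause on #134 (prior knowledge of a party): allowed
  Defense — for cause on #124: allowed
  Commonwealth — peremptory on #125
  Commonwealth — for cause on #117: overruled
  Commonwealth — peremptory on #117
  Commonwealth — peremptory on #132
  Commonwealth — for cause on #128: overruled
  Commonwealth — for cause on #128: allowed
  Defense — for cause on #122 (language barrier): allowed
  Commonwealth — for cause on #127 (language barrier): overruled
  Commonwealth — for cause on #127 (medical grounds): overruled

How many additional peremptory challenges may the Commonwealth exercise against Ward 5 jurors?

0

Commonwealth peremptories so far: #125, #117, #132 — 3 of 3 used, 0 left overall.
Against Ward 5: #117 — 1 used; per-ward cap 2 leaves 1.
Binding limit: min(0, 1) = 0.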